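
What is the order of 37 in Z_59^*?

58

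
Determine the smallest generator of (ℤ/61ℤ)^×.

2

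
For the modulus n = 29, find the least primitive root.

2

φ(29) = 29 − 1 = 28 = 2^2 · 7.
g is a primitive root iff g^(28/q) ≢ 1 (mod 29) for each prime q ∈ {2, 7}.
g = 2: 2^14 ≡ 28; 2^4 ≡ 16 — none is 1, so 2 is a primitive root.
So 2 is the smallest generator of (Z/29Z)^×.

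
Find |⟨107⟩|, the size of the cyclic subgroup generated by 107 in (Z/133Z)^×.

6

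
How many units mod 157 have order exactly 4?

φ(157) = 157 − 1 = 156 = 2^2 · 3 · 13.
(Z/157Z)^× is cyclic (|G| = 156); a cyclic group of order m has exactly φ(d) elements of each order d | m, and none otherwise.
4 = 2^2 divides 156, and φ(4) = 2.

2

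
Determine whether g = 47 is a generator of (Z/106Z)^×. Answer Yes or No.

No

φ(106) = φ(2)·φ(53) = 1·52 = 52 = 2^2 · 13.
Test 47^(52/q) mod 106 for each prime factor q of 52:
47^26 ≡ 1 (mod 106)  [q = 2: ≡ 1 ✗]
47^4 ≡ 77 (mod 106)  [q = 13: ≢ 1 ✓]
The check at q = 2 fails, so 47 generates a proper subgroup.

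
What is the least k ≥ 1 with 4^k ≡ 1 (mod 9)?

3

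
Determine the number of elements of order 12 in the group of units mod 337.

4

φ(337) = 337 − 1 = 336 = 2^4 · 3 · 7.
(Z/337Z)^× is cyclic (|G| = 336); a cyclic group of order m has exactly φ(d) elements of each order d | m, and none otherwise.
12 = 2^2 · 3 divides 336, and φ(12) = 4.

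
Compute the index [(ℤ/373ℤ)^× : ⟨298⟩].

6

The order of 298 must divide φ(373) = 373 − 1 = 372 = 2^2 · 3 · 31.
Divisors of 372: 1, 2, 3, 4, 6, 12, 31, 62, 93, 124, 186, 372.
Test each divisor d:
298^1 ≡ 298 (mod 373)
298^2 ≡ 30 (mod 373)
298^3 ≡ 361 (mod 373)
298^4 ≡ 154 (mod 373)
298^6 ≡ 144 (mod 373)
298^12 ≡ 221 (mod 373)
298^31 ≡ 372 (mod 373)
298^62 ≡ 1 (mod 373) ✓
So ord_373(298) = 62, hence |⟨298⟩| = 62.
[(Z/373Z)^× : ⟨298⟩] = 372/62 = 6.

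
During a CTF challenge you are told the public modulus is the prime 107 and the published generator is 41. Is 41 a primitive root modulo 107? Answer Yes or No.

No

φ(107) = 107 − 1 = 106 = 2 · 53.
It suffices to check that the order of 41 is not a proper divisor of 106: compute 41^(106/q) for q ∈ {2, 53}.
41^53 ≡ 1 (mod 107)  [q = 2: ≡ 1 ✗]
41^2 ≡ 76 (mod 107)  [q = 53: ≢ 1 ✓]
Since 41^53 ≡ 1, the order of 41 divides 53 < 106, so 41 is not a primitive root.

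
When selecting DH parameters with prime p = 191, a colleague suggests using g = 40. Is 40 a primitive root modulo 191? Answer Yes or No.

φ(191) = 191 − 1 = 190 = 2 · 5 · 19.
Test 40^(190/q) mod 191 for each prime factor q of 190:
40^95 ≡ 1 (mod 191)  [q = 2: ≡ 1 ✗]
40^38 ≡ 184 (mod 191)  [q = 5: ≢ 1 ✓]
40^10 ≡ 154 (mod 191)  [q = 19: ≢ 1 ✓]
40^95 ≡ 1 shows ord(40) | 95, strictly less than φ(191); not a primitive root.

No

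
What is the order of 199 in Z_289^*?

272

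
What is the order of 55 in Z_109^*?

ord(55) | φ(109) = 109 − 1 = 108 = 2^2 · 3^3.
Divisors of 108: 1, 2, 3, 4, 6, 9, 12, 18, 27, 36, 54, 108.
Test each divisor d:
55^1 ≡ 55
55^2 ≡ 82
55^3 ≡ 41
55^4 ≡ 75
55^6 ≡ 46
55^9 ≡ 33
55^12 ≡ 45
55^18 ≡ 108
55^27 ≡ 76
55^36 ≡ 1
So ord_109(55) = 36.

36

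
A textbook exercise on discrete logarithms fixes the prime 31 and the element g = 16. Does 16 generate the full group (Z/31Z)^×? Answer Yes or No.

No

φ(31) = 31 − 1 = 30 = 2 · 3 · 5.
Test 16^(30/q) mod 31 for each prime factor q of 30:
16^15 ≡ 1 (mod 31)  [q = 2: ≡ 1 ✗]
16^10 ≡ 1 (mod 31)  [q = 3: ≡ 1 ✗]
16^6 ≡ 16 (mod 31)  [q = 5: ≢ 1 ✓]
Since 16^15 ≡ 1, the order of 16 divides 15 < 30, so 16 is not a primitive root.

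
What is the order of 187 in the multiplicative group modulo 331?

By Lagrange's theorem, ord_331(187) divides φ(331) = 331 − 1 = 330 = 2 · 3 · 5 · 11.
Divisors of 330: 1, 2, 3, 5, 6, 10, 11, 15, 22, 30, 33, 55, 66, 110, 165, 330.
Check 187^d mod 331 for each divisor in increasing order:
187^1 ≡ 187 (mod 331)
187^2 ≡ 214 (mod 331)
187^3 ≡ 298 (mod 331)
187^5 ≡ 220 (mod 331)
187^6 ≡ 96 (mod 331)
187^10 ≡ 74 (mod 331)
187^11 ≡ 267 (mod 331)
187^15 ≡ 61 (mod 331)
187^22 ≡ 124 (mod 331)
187^30 ≡ 80 (mod 331)
187^33 ≡ 8 (mod 331)
187^55 ≡ 330 (mod 331)
187^66 ≡ 64 (mod 331)
187^110 ≡ 1 (mod 331) ✓
So ord_331(187) = 110.

110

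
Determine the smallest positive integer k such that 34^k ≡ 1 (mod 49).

ord(34) | φ(49) = φ(7^2) = 7·(7−1) = 42 = 2 · 3 · 7.
Divisors of 42: 1, 2, 3, 6, 7, 14, 21, 42.
Compute 34^d (mod 49) for the divisors d until we hit 1:
34^1 ≡ 34 (mod 49)
34^2 ≡ 29 (mod 49)
34^3 ≡ 6 (mod 49)
34^6 ≡ 36 (mod 49)
34^7 ≡ 48 (mod 49)
34^14 ≡ 1 (mod 49) ✓
So ord_49(34) = 14.

14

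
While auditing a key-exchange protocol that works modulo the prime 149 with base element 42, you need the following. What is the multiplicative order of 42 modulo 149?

By Lagrange's theorem, ord_149(42) divides φ(149) = 149 − 1 = 148 = 2^2 · 37.
Divisors of 148: 1, 2, 4, 37, 74, 148.
Evaluate successive powers at the divisors of 148:
42^1 ≡ 42 (mod 149)
42^2 ≡ 125 (mod 149)
42^4 ≡ 129 (mod 149)
42^37 ≡ 148 (mod 149)
42^74 ≡ 1 (mod 149) ✓
Hence ord(42) = 74.

74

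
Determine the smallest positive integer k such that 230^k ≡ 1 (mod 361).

342

Since 230 ∈ (Z/361Z)^×, its order divides φ(361) = φ(19^2) = 19·(19−1) = 342 = 2 · 3^2 · 19.
Divisors of 342: 1, 2, 3, 6, 9, 18, 19, 38, 57, 114, 171, 342.
Check 230^d mod 361 for each divisor in increasing order:
230^1 ≡ 230
230^2 ≡ 194
230^3 ≡ 217
230^6 ≡ 159
230^9 ≡ 208
230^18 ≡ 305
230^19 ≡ 116
230^38 ≡ 99
230^57 ≡ 293
230^114 ≡ 292
230^171 ≡ 360
230^342 ≡ 1
Hence ord(230) = 342.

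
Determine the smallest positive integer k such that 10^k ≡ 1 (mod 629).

48

By Lagrange's theorem, ord_629(10) divides φ(629) = φ(17·37) = (17−1)·(37−1) = 16·36 = 576 = 2^6 · 3^2.
Divisors of 576: 1, 2, 3, 4, 6, 8, 9, 12, 16, 18, 24, 32, 36, 48, 64, 72, 96, 144, 192, 288, 576.
Check 10^d mod 629 for each divisor in increasing order:
10^1 ≡ 10
10^2 ≡ 100
10^3 ≡ 371
10^4 ≡ 565
10^6 ≡ 519
10^8 ≡ 322
10^9 ≡ 75
10^12 ≡ 149
10^16 ≡ 528
10^18 ≡ 593
10^24 ≡ 186
10^32 ≡ 137
10^36 ≡ 38
10^48 ≡ 1
Hence ord(10) = 48.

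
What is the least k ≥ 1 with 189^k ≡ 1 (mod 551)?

28

By Lagrange's theorem, ord_551(189) divides φ(551) = φ(19·29) = (19−1)·(29−1) = 18·28 = 504 = 2^3 · 3^2 · 7.
Divisors of 504: 1, 2, 3, 4, 6, 7, 8, 9, 12, 14, 18, 21, 24, 28, 36, 42, 56, 63, 72, 84, 126, 168, 252, 504.
Compute 189^d (mod 551) for the divisors d until we hit 1:
189^1 ≡ 189
189^2 ≡ 457
189^3 ≡ 417
189^4 ≡ 20
189^6 ≡ 324
189^7 ≡ 75
189^8 ≡ 400
189^9 ≡ 113
189^12 ≡ 286
189^14 ≡ 115
189^18 ≡ 96
189^21 ≡ 360
189^24 ≡ 248
189^28 ≡ 1
The smallest such exponent is 28, so the order of 189 is 28.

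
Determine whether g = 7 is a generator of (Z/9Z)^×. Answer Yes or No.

No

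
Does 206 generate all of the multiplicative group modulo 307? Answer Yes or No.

No

φ(307) = 307 − 1 = 306 = 2 · 3^2 · 17.
An element g generates (Z/307Z)^× iff g^(306/q) ≢ 1 (mod 307) for each prime q ∈ {2, 3, 17}.
206^153 ≡ 306 (mod 307)  [q = 2: ≢ 1 ✓]
206^102 ≡ 1 (mod 307)  [q = 3: ≡ 1 ✗]
206^18 ≡ 24 (mod 307)  [q = 17: ≢ 1 ✓]
206^102 ≡ 1 shows ord(206) | 102, strictly less than φ(307); not a primitive root.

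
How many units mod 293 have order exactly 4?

2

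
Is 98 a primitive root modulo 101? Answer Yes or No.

φ(101) = 101 − 1 = 100 = 2^2 · 5^2.
An element g generates (Z/101Z)^× iff g^(100/q) ≢ 1 (mod 101) for each prime q ∈ {2, 5}.
98^50 ≡ 100 (mod 101)  [q = 2: ≢ 1 ✓]
98^20 ≡ 84 (mod 101)  [q = 5: ≢ 1 ✓]
None equal 1, so ord_101(98) = 100: 98 is a primitive root.

Yes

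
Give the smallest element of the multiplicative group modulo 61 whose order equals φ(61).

2

φ(61) = 61 − 1 = 60 = 2^2 · 3 · 5.
Test candidates g = 2, 3, … against the prime factors q ∈ {2, 3, 5} of φ(61): g is a generator iff g^(60/q) ≢ 1 for every such q.
g = 2: 2^30 ≡ 60; 2^20 ≡ 47; 2^12 ≡ 9 — none is 1, so 2 is a primitive root.
The smallest primitive root modulo 61 is 2.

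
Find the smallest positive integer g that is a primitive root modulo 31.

3

φ(31) = 31 − 1 = 30 = 2 · 3 · 5.
Test candidates g = 2, 3, … against the prime factors q ∈ {2, 3, 5} of φ(31): g is a generator iff g^(30/q) ≢ 1 for every such q.
g = 2: 2^15 ≡ 1 — hits 1, so not a primitive root.
g = 3: 3^15 ≡ 30; 3^10 ≡ 25; 3^6 ≡ 16 — none is 1, so 3 is a primitive root.
The smallest primitive root modulo 31 is 3.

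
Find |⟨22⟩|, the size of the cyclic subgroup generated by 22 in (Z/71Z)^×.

70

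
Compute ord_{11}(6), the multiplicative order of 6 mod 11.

10

ord(6) | φ(11) = 11 − 1 = 10 = 2 · 5.
Divisors of 10: 1, 2, 5, 10.
Check 6^d mod 11 for each divisor in increasing order:
6^1 ≡ 6
6^2 ≡ 3
6^5 ≡ 10
6^10 ≡ 1
The smallest such exponent is 10, so the order of 6 is 10.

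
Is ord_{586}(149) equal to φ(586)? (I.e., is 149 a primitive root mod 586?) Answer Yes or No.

No

φ(586) = φ(2)·φ(293) = 1·292 = 292 = 2^2 · 73.
149 is a primitive root mod 586 iff 149^(φ(586)/q) ≢ 1 for every prime q | φ(586), i.e. q ∈ {2, 73}.
149^146 ≡ 1 (mod 586)  [q = 2: ≡ 1 ✗]
149^4 ≡ 387 (mod 586)  [q = 73: ≢ 1 ✓]
The check at q = 2 fails, so 149 generates a proper subgroup.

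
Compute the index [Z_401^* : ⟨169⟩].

The order of 169 must divide φ(401) = 401 − 1 = 400 = 2^4 · 5^2.
Divisors of 400: 1, 2, 4, 5, 8, 10, 16, 20, 25, 40, 50, 80, 100, 200, 400.
Evaluate successive powers at the divisors of 400:
169^1 ≡ 169 (mod 401)
169^2 ≡ 90 (mod 401)
169^4 ≡ 80 (mod 401)
169^5 ≡ 287 (mod 401)
169^8 ≡ 385 (mod 401)
169^10 ≡ 164 (mod 401)
169^16 ≡ 256 (mod 401)
169^20 ≡ 29 (mod 401)
169^25 ≡ 303 (mod 401)
169^40 ≡ 39 (mod 401)
169^50 ≡ 381 (mod 401)
169^80 ≡ 318 (mod 401)
169^100 ≡ 400 (mod 401)
169^200 ≡ 1 (mod 401) ✓
The order of 169 is 200, so the subgroup it generates has 200 elements.
[(Z/401Z)^× : ⟨169⟩] = 400/200 = 2.

2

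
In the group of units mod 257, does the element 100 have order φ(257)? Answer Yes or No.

φ(257) = 257 − 1 = 256 = 2^8.
An element g generates (Z/257Z)^× iff g^(256/q) ≢ 1 (mod 257) for each prime q ∈ {2}.
100^128 ≡ 1 (mod 257)  [q = 2: ≡ 1 ✗]
100^128 ≡ 1 shows ord(100) | 128, strictly less than φ(257); not a primitive root.

No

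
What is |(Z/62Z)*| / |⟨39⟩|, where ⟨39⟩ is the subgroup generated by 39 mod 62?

By Lagrange's theorem, ord_62(39) divides φ(62) = φ(2)·φ(31) = 1·30 = 30 = 2 · 3 · 5.
Divisors of 30: 1, 2, 3, 5, 6, 10, 15, 30.
Check 39^d mod 62 for each divisor in increasing order:
39^1 ≡ 39 (mod 62)
39^2 ≡ 33 (mod 62)
39^3 ≡ 47 (mod 62)
39^5 ≡ 1 (mod 62) ✓
So ord_62(39) = 5, hence |⟨39⟩| = 5.
[(Z/62Z)^× : ⟨39⟩] = 30/5 = 6.

6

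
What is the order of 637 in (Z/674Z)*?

84

By Lagrange's theorem, ord_674(637) divides φ(674) = φ(2)·φ(337) = 1·336 = 336 = 2^4 · 3 · 7.
Divisors of 336: 1, 2, 3, 4, 6, 7, 8, 12, 14, 16, 21, 24, 28, 42, 48, 56, 84, 112, 168, 336.
Check 637^d mod 674 for each divisor in increasing order:
637^1 ≡ 637 (mod 674)
637^2 ≡ 21 (mod 674)
637^3 ≡ 571 (mod 674)
637^4 ≡ 441 (mod 674)
637^6 ≡ 499 (mod 674)
637^7 ≡ 409 (mod 674)
637^8 ≡ 369 (mod 674)
637^12 ≡ 295 (mod 674)
637^14 ≡ 129 (mod 674)
637^16 ≡ 13 (mod 674)
637^21 ≡ 189 (mod 674)
637^24 ≡ 79 (mod 674)
637^28 ≡ 465 (mod 674)
637^42 ≡ 673 (mod 674)
637^48 ≡ 175 (mod 674)
637^56 ≡ 545 (mod 674)
637^84 ≡ 1 (mod 674) ✓
Therefore the multiplicative order of 637 modulo 674 is 84.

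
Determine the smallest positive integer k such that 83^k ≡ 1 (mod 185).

ord(83) | φ(185) = φ(5·37) = (5−1)·(37−1) = 4·36 = 144 = 2^4 · 3^2.
Divisors of 144: 1, 2, 3, 4, 6, 8, 9, 12, 16, 18, 24, 36, 48, 72, 144.
Compute 83^d (mod 185) for the divisors d until we hit 1:
83^1 ≡ 83 (mod 185)
83^2 ≡ 44 (mod 185)
83^3 ≡ 137 (mod 185)
83^4 ≡ 86 (mod 185)
83^6 ≡ 84 (mod 185)
83^8 ≡ 181 (mod 185)
83^9 ≡ 38 (mod 185)
83^12 ≡ 26 (mod 185)
83^16 ≡ 16 (mod 185)
83^18 ≡ 149 (mod 185)
83^24 ≡ 121 (mod 185)
83^36 ≡ 1 (mod 185) ✓
So ord_185(83) = 36.

36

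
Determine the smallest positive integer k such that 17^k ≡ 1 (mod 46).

ord(17) | φ(46) = φ(2)·φ(23) = 1·22 = 22 = 2 · 11.
Divisors of 22: 1, 2, 11, 22.
Test each divisor d:
17^1 ≡ 17 (mod 46)
17^2 ≡ 13 (mod 46)
17^11 ≡ 45 (mod 46)
17^22 ≡ 1 (mod 46) ✓
So ord_46(17) = 22.

22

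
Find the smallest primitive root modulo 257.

φ(257) = 257 − 1 = 256 = 2^8.
g is a primitive root iff g^(256/q) ≢ 1 (mod 257) for each prime q ∈ {2}.
g = 2: 2^128 ≡ 1 — hits 1, so not a primitive root.
g = 3: 3^128 ≡ 256 — none is 1, so 3 is a primitive root.
So 3 is the smallest generator of (Z/257Z)^×.

3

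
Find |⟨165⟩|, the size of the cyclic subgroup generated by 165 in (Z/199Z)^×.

99

ord(165) | φ(199) = 199 − 1 = 198 = 2 · 3^2 · 11.
Divisors of 198: 1, 2, 3, 6, 9, 11, 18, 22, 33, 66, 99, 198.
Check 165^d mod 199 for each divisor in increasing order:
165^1 ≡ 165 (mod 199)
165^2 ≡ 161 (mod 199)
165^3 ≡ 98 (mod 199)
165^6 ≡ 52 (mod 199)
165^9 ≡ 121 (mod 199)
165^11 ≡ 178 (mod 199)
165^18 ≡ 114 (mod 199)
165^22 ≡ 43 (mod 199)
165^33 ≡ 92 (mod 199)
165^66 ≡ 106 (mod 199)
165^99 ≡ 1 (mod 199) ✓
Hence ord(165) = 99.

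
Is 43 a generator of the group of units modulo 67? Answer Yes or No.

No

φ(67) = 67 − 1 = 66 = 2 · 3 · 11.
It suffices to check that the order of 43 is not a proper divisor of 66: compute 43^(66/q) for q ∈ {2, 3, 11}.
43^33 ≡ 66 (mod 67)  [q = 2: ≢ 1 ✓]
43^22 ≡ 1 (mod 67)  [q = 3: ≡ 1 ✗]
43^6 ≡ 15 (mod 67)  [q = 11: ≢ 1 ✓]
The check at q = 3 fails, so 43 generates a proper subgroup.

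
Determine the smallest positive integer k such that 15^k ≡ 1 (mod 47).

46

The order of 15 must divide φ(47) = 47 − 1 = 46 = 2 · 23.
Divisors of 46: 1, 2, 23, 46.
Check 15^d mod 47 for each divisor in increasing order:
15^1 ≡ 15
15^2 ≡ 37
15^23 ≡ 46
15^46 ≡ 1
So ord_47(15) = 46.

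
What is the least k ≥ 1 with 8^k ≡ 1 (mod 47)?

Since 8 ∈ (Z/47Z)^×, its order divides φ(47) = 47 − 1 = 46 = 2 · 23.
Divisors of 46: 1, 2, 23, 46.
Test each divisor d:
8^1 ≡ 8 (mod 47)
8^2 ≡ 17 (mod 47)
8^23 ≡ 1 (mod 47) ✓
The smallest such exponent is 23, so the order of 8 is 23.

23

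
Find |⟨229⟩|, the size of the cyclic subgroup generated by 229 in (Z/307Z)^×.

153

By Lagrange's theorem, ord_307(229) divides φ(307) = 307 − 1 = 306 = 2 · 3^2 · 17.
Divisors of 306: 1, 2, 3, 6, 9, 17, 18, 34, 51, 102, 153, 306.
Check 229^d mod 307 for each divisor in increasing order:
229^1 ≡ 229 (mod 307)
229^2 ≡ 251 (mod 307)
229^3 ≡ 70 (mod 307)
229^6 ≡ 295 (mod 307)
229^9 ≡ 81 (mod 307)
229^17 ≡ 93 (mod 307)
229^18 ≡ 114 (mod 307)
229^34 ≡ 53 (mod 307)
229^51 ≡ 17 (mod 307)
229^102 ≡ 289 (mod 307)
229^153 ≡ 1 (mod 307) ✓
So ord_307(229) = 153.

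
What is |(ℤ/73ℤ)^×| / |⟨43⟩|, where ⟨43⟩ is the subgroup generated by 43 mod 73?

ord(43) | φ(73) = 73 − 1 = 72 = 2^3 · 3^2.
Divisors of 72: 1, 2, 3, 4, 6, 8, 9, 12, 18, 24, 36, 72.
Evaluate successive powers at the divisors of 72:
43^1 ≡ 43 (mod 73)
43^2 ≡ 24 (mod 73)
43^3 ≡ 10 (mod 73)
43^4 ≡ 65 (mod 73)
43^6 ≡ 27 (mod 73)
43^8 ≡ 64 (mod 73)
43^9 ≡ 51 (mod 73)
43^12 ≡ 72 (mod 73)
43^18 ≡ 46 (mod 73)
43^24 ≡ 1 (mod 73) ✓
The order of 43 is 24, so the subgroup it generates has 24 elements.
[(Z/73Z)^× : ⟨43⟩] = 72/24 = 3.

3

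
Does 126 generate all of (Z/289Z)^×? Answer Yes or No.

φ(289) = φ(17^2) = 17·(17−1) = 272 = 2^4 · 17.
An element g generates (Z/289Z)^× iff g^(272/q) ≢ 1 (mod 289) for each prime q ∈ {2, 17}.
126^136 ≡ 288 (mod 289)  [q = 2: ≢ 1 ✓]
126^16 ≡ 35 (mod 289)  [q = 17: ≢ 1 ✓]
Every test exponent gives a nontrivial residue, hence 126 generates the full group.

Yes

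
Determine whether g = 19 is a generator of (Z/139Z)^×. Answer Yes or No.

φ(139) = 139 − 1 = 138 = 2 · 3 · 23.
Test 19^(138/q) mod 139 for each prime factor q of 138:
19^69 ≡ 138 (mod 139)  [q = 2: ≢ 1 ✓]
19^46 ≡ 96 (mod 139)  [q = 3: ≢ 1 ✓]
19^6 ≡ 80 (mod 139)  [q = 23: ≢ 1 ✓]
All checks pass, so 19 has order 138 and is a primitive root modulo 139.

Yes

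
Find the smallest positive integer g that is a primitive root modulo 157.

φ(157) = 157 − 1 = 156 = 2^2 · 3 · 13.
Test candidates g = 2, 3, … against the prime factors q ∈ {2, 3, 13} of φ(157): g is a generator iff g^(156/q) ≢ 1 for every such q.
g = 2: 2^78 ≡ 156; 2^52 ≡ 1 — hits 1, so not a primitive root.
g = 3: 3^78 ≡ 1 — hits 1, so not a primitive root.
g = 4: 4^78 ≡ 1 — hits 1, so not a primitive root.
g = 5: 5^78 ≡ 156; 5^52 ≡ 12; 5^12 ≡ 130 — none is 1, so 5 is a primitive root.
So 5 is the smallest generator of (Z/157Z)^×.

5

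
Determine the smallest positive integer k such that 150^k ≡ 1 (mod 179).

178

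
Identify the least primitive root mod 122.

7

φ(122) = φ(2)·φ(61) = 1·60 = 60 = 2^2 · 3 · 5.
Test candidates g = 2, 3, … against the prime factors q ∈ {2, 3, 5} of φ(122): g is a generator iff g^(60/q) ≢ 1 for every such q.
g = 2: gcd(2, 122) = 2 > 1, not a unit — skip.
g = 3: 3^30 ≡ 1 — hits 1, so not a primitive root.
g = 4: gcd(4, 122) = 2 > 1, not a unit — skip.
g = 5: 5^30 ≡ 1 — hits 1, so not a primitive root.
g = 6: gcd(6, 122) = 2 > 1, not a unit — skip.
g = 7: 7^30 ≡ 121; 7^20 ≡ 47; 7^12 ≡ 95 — none is 1, so 7 is a primitive root.
The smallest primitive root modulo 122 is 7.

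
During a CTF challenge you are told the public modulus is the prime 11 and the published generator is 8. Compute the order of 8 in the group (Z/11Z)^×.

The order of 8 must divide φ(11) = 11 − 1 = 10 = 2 · 5.
Divisors of 10: 1, 2, 5, 10.
Check 8^d mod 11 for each divisor in increasing order:
8^1 ≡ 8 (mod 11)
8^2 ≡ 9 (mod 11)
8^5 ≡ 10 (mod 11)
8^10 ≡ 1 (mod 11) ✓
So ord_11(8) = 10.

10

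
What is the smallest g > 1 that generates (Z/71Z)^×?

7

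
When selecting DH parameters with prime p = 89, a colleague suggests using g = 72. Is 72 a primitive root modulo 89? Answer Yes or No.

No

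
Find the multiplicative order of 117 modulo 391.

88

The order of 117 must divide φ(391) = φ(17·23) = (17−1)·(23−1) = 16·22 = 352 = 2^5 · 11.
Divisors of 352: 1, 2, 4, 8, 11, 16, 22, 32, 44, 88, 176, 352.
Compute 117^d (mod 391) for the divisors d until we hit 1:
117^1 ≡ 117 (mod 391)
117^2 ≡ 4 (mod 391)
117^4 ≡ 16 (mod 391)
117^8 ≡ 256 (mod 391)
117^11 ≡ 162 (mod 391)
117^16 ≡ 239 (mod 391)
117^22 ≡ 47 (mod 391)
117^32 ≡ 35 (mod 391)
117^44 ≡ 254 (mod 391)
117^88 ≡ 1 (mod 391) ✓
So ord_391(117) = 88.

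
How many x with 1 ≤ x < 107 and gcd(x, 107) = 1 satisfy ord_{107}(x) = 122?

0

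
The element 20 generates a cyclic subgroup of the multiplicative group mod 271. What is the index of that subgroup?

2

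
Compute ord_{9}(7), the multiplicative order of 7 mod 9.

3

The order of 7 must divide φ(9) = φ(3^2) = 3·(3−1) = 6 = 2 · 3.
Divisors of 6: 1, 2, 3, 6.
Evaluate successive powers at the divisors of 6:
7^1 ≡ 7
7^2 ≡ 4
7^3 ≡ 1
The smallest such exponent is 3, so the order of 7 is 3.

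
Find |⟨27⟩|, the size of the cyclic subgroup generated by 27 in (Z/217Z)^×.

ord(27) | φ(217) = φ(7·31) = (7−1)·(31−1) = 6·30 = 180 = 2^2 · 3^2 · 5.
Divisors of 180: 1, 2, 3, 4, 5, 6, 9, 10, 12, 15, 18, 20, 30, 36, 45, 60, 90, 180.
Check 27^d mod 217 for each divisor in increasing order:
27^1 ≡ 27
27^2 ≡ 78
27^3 ≡ 153
27^4 ≡ 8
27^5 ≡ 216
27^6 ≡ 190
27^9 ≡ 209
27^10 ≡ 1
Hence ord(27) = 10.

10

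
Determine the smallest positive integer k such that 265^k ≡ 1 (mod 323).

16

ord(265) | φ(323) = φ(17·19) = (17−1)·(19−1) = 16·18 = 288 = 2^5 · 3^2.
Divisors of 288: 1, 2, 3, 4, 6, 8, 9, 12, 16, 18, 24, 32, 36, 48, 72, 96, 144, 288.
Test each divisor d:
265^1 ≡ 265 (mod 323)
265^2 ≡ 134 (mod 323)
265^3 ≡ 303 (mod 323)
265^4 ≡ 191 (mod 323)
265^6 ≡ 77 (mod 323)
265^8 ≡ 305 (mod 323)
265^9 ≡ 75 (mod 323)
265^12 ≡ 115 (mod 323)
265^16 ≡ 1 (mod 323) ✓
The smallest such exponent is 16, so the order of 265 is 16.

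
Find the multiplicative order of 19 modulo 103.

Since 19 ∈ (Z/103Z)^×, its order divides φ(103) = 103 − 1 = 102 = 2 · 3 · 17.
Divisors of 102: 1, 2, 3, 6, 17, 34, 51, 102.
Evaluate successive powers at the divisors of 102:
19^1 ≡ 19
19^2 ≡ 52
19^3 ≡ 61
19^6 ≡ 13
19^17 ≡ 56
19^34 ≡ 46
19^51 ≡ 1
Therefore the multiplicative order of 19 modulo 103 is 51.

51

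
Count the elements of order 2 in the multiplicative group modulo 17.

1

φ(17) = 17 − 1 = 16 = 2^4.
(Z/17Z)^× is cyclic (|G| = 16); a cyclic group of order m has exactly φ(d) elements of each order d | m, and none otherwise.
2 | 16, and φ(2) = 2 − 1 = 1.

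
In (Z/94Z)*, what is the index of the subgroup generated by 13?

Since 13 ∈ (Z/94Z)^×, its order divides φ(94) = φ(2)·φ(47) = 1·46 = 46 = 2 · 23.
Divisors of 46: 1, 2, 23, 46.
Check 13^d mod 94 for each divisor in increasing order:
13^1 ≡ 13
13^2 ≡ 75
13^23 ≡ 93
13^46 ≡ 1
The order of 13 is 46, so the subgroup it generates has 46 elements.
The index is φ(94) / ord(13) = 46 / 46 = 1.

1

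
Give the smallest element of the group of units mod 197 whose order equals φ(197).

2

φ(197) = 197 − 1 = 196 = 2^2 · 7^2.
Test candidates g = 2, 3, … against the prime factors q ∈ {2, 7} of φ(197): g is a generator iff g^(196/q) ≢ 1 for every such q.
g = 2: 2^98 ≡ 196; 2^28 ≡ 104 — none is 1, so 2 is a primitive root.
The smallest primitive root modulo 197 is 2.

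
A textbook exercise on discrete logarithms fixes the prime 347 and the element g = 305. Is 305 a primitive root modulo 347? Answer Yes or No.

Yes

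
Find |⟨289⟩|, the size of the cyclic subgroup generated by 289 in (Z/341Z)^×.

By Lagrange's theorem, ord_341(289) divides φ(341) = φ(11·31) = (11−1)·(31−1) = 10·30 = 300 = 2^2 · 3 · 5^2.
Divisors of 300: 1, 2, 3, 4, 5, 6, 10, 12, 15, 20, 25, 30, 50, 60, 75, 100, 150, 300.
Compute 289^d (mod 341) for the divisors d until we hit 1:
289^1 ≡ 289 (mod 341)
289^2 ≡ 317 (mod 341)
289^3 ≡ 225 (mod 341)
289^4 ≡ 235 (mod 341)
289^5 ≡ 56 (mod 341)
289^6 ≡ 157 (mod 341)
289^10 ≡ 67 (mod 341)
289^12 ≡ 97 (mod 341)
289^15 ≡ 1 (mod 341) ✓
So ord_341(289) = 15.

15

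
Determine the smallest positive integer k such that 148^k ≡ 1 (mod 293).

The order of 148 must divide φ(293) = 293 − 1 = 292 = 2^2 · 73.
Divisors of 292: 1, 2, 4, 73, 146, 292.
Compute 148^d (mod 293) for the divisors d until we hit 1:
148^1 ≡ 148
148^2 ≡ 222
148^4 ≡ 60
148^73 ≡ 1
The smallest such exponent is 73, so the order of 148 is 73.

73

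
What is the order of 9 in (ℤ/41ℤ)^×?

4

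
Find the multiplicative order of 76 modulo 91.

12

ord(76) | φ(91) = φ(7·13) = (7−1)·(13−1) = 6·12 = 72 = 2^3 · 3^2.
Divisors of 72: 1, 2, 3, 4, 6, 8, 9, 12, 18, 24, 36, 72.
Check 76^d mod 91 for each divisor in increasing order:
76^1 ≡ 76 (mod 91)
76^2 ≡ 43 (mod 91)
76^3 ≡ 83 (mod 91)
76^4 ≡ 29 (mod 91)
76^6 ≡ 64 (mod 91)
76^8 ≡ 22 (mod 91)
76^9 ≡ 34 (mod 91)
76^12 ≡ 1 (mod 91) ✓
Therefore the multiplicative order of 76 modulo 91 is 12.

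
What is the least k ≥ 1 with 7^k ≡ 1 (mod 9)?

3

By Lagrange's theorem, ord_9(7) divides φ(9) = φ(3^2) = 3·(3−1) = 6 = 2 · 3.
Divisors of 6: 1, 2, 3, 6.
Test each divisor d:
7^1 ≡ 7 (mod 9)
7^2 ≡ 4 (mod 9)
7^3 ≡ 1 (mod 9) ✓
So ord_9(7) = 3.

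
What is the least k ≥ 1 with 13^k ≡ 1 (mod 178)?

88

By Lagrange's theorem, ord_178(13) divides φ(178) = φ(2)·φ(89) = 1·88 = 88 = 2^3 · 11.
Divisors of 88: 1, 2, 4, 8, 11, 22, 44, 88.
Test each divisor d:
13^1 ≡ 13 (mod 178)
13^2 ≡ 169 (mod 178)
13^4 ≡ 81 (mod 178)
13^8 ≡ 153 (mod 178)
13^11 ≡ 77 (mod 178)
13^22 ≡ 55 (mod 178)
13^44 ≡ 177 (mod 178)
13^88 ≡ 1 (mod 178) ✓
Hence ord(13) = 88.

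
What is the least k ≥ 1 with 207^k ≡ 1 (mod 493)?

By Lagrange's theorem, ord_493(207) divides φ(493) = φ(17·29) = (17−1)·(29−1) = 16·28 = 448 = 2^6 · 7.
Divisors of 448: 1, 2, 4, 7, 8, 14, 16, 28, 32, 56, 64, 112, 224, 448.
Compute 207^d (mod 493) for the divisors d until we hit 1:
207^1 ≡ 207
207^2 ≡ 451
207^4 ≡ 285
207^7 ≡ 28
207^8 ≡ 373
207^14 ≡ 291
207^16 ≡ 103
207^28 ≡ 378
207^32 ≡ 256
207^56 ≡ 407
207^64 ≡ 460
207^112 ≡ 1
Therefore the multiplicative order of 207 modulo 493 is 112.

112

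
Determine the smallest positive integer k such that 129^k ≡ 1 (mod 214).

By Lagrange's theorem, ord_214(129) divides φ(214) = φ(2)·φ(107) = 1·106 = 106 = 2 · 53.
Divisors of 106: 1, 2, 53, 106.
Check 129^d mod 214 for each divisor in increasing order:
129^1 ≡ 129 (mod 214)
129^2 ≡ 163 (mod 214)
129^53 ≡ 213 (mod 214)
129^106 ≡ 1 (mod 214) ✓
So ord_214(129) = 106.

106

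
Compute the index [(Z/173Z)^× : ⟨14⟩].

ord(14) | φ(173) = 173 − 1 = 172 = 2^2 · 43.
Divisors of 172: 1, 2, 4, 43, 86, 172.
Check 14^d mod 173 for each divisor in increasing order:
14^1 ≡ 14 (mod 173)
14^2 ≡ 23 (mod 173)
14^4 ≡ 10 (mod 173)
14^43 ≡ 1 (mod 173) ✓
The order of 14 is 43, so the subgroup it generates has 43 elements.
Index = |(Z/173Z)^×| / |⟨14⟩| = 172 / 43 = 4.

4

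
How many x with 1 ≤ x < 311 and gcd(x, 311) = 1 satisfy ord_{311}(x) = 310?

φ(311) = 311 − 1 = 310 = 2 · 5 · 31.
In a cyclic group of order 310, there are φ(d) elements of order d for each divisor d of 310, and zero for non-divisors.
310 = 2 · 5 · 31 divides 310, and φ(310) = 120.

120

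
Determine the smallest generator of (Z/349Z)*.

φ(349) = 349 − 1 = 348 = 2^2 · 3 · 29.
Test candidates g = 2, 3, … against the prime factors q ∈ {2, 3, 29} of φ(349): g is a generator iff g^(348/q) ≢ 1 for every such q.
g = 2: 2^174 ≡ 348; 2^116 ≡ 226; 2^12 ≡ 257 — none is 1, so 2 is a primitive root.
Hence the least primitive root of 349 is 2.

2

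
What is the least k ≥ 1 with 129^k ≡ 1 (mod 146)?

24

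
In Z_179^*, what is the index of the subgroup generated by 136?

By Lagrange's theorem, ord_179(136) divides φ(179) = 179 − 1 = 178 = 2 · 89.
Divisors of 178: 1, 2, 89, 178.
Compute 136^d (mod 179) for the divisors d until we hit 1:
136^1 ≡ 136
136^2 ≡ 59
136^89 ≡ 178
136^178 ≡ 1
The order of 136 is 178, so the subgroup it generates has 178 elements.
[(Z/179Z)^× : ⟨136⟩] = 178/178 = 1.

1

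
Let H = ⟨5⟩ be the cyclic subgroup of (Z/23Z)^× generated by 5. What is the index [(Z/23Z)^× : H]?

1

The order of 5 must divide φ(23) = 23 − 1 = 22 = 2 · 11.
Divisors of 22: 1, 2, 11, 22.
Compute 5^d (mod 23) for the divisors d until we hit 1:
5^1 ≡ 5 (mod 23)
5^2 ≡ 2 (mod 23)
5^11 ≡ 22 (mod 23)
5^22 ≡ 1 (mod 23) ✓
Thus |⟨5⟩| = ord(5) = 22.
Index = |(Z/23Z)^×| / |⟨5⟩| = 22 / 22 = 1.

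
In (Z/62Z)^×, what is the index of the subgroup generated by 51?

2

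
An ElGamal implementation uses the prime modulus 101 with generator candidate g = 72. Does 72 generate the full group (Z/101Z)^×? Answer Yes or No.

φ(101) = 101 − 1 = 100 = 2^2 · 5^2.
72 is a primitive root mod 101 iff 72^(φ(101)/q) ≢ 1 for every prime q | φ(101), i.e. q ∈ {2, 5}.
72^50 ≡ 100 (mod 101)  [q = 2: ≢ 1 ✓]
72^20 ≡ 95 (mod 101)  [q = 5: ≢ 1 ✓]
None equal 1, so ord_101(72) = 100: 72 is a primitive root.

Yes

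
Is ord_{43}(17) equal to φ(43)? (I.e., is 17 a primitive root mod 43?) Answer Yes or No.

No

φ(43) = 43 − 1 = 42 = 2 · 3 · 7.
17 is a primitive root mod 43 iff 17^(φ(43)/q) ≢ 1 for every prime q | φ(43), i.e. q ∈ {2, 3, 7}.
17^21 ≡ 1 (mod 43)  [q = 2: ≡ 1 ✗]
17^14 ≡ 6 (mod 43)  [q = 3: ≢ 1 ✓]
17^6 ≡ 35 (mod 43)  [q = 7: ≢ 1 ✓]
17^21 ≡ 1 shows ord(17) | 21, strictly less than φ(43); not a primitive root.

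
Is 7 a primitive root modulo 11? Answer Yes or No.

Yes

φ(11) = 11 − 1 = 10 = 2 · 5.
It suffices to check that the order of 7 is not a proper divisor of 10: compute 7^(10/q) for q ∈ {2, 5}.
7^5 ≡ 10 (mod 11)  [q = 2: ≢ 1 ✓]
7^2 ≡ 5 (mod 11)  [q = 5: ≢ 1 ✓]
Every test exponent gives a nontrivial residue, hence 7 generates the full group.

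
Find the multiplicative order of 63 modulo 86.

42

Since 63 ∈ (Z/86Z)^×, its order divides φ(86) = φ(2)·φ(43) = 1·42 = 42 = 2 · 3 · 7.
Divisors of 42: 1, 2, 3, 6, 7, 14, 21, 42.
Compute 63^d (mod 86) for the divisors d until we hit 1:
63^1 ≡ 63 (mod 86)
63^2 ≡ 13 (mod 86)
63^3 ≡ 45 (mod 86)
63^6 ≡ 47 (mod 86)
63^7 ≡ 37 (mod 86)
63^14 ≡ 79 (mod 86)
63^21 ≡ 85 (mod 86)
63^42 ≡ 1 (mod 86) ✓
Therefore the multiplicative order of 63 modulo 86 is 42.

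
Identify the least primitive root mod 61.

φ(61) = 61 − 1 = 60 = 2^2 · 3 · 5.
Test candidates g = 2, 3, … against the prime factors q ∈ {2, 3, 5} of φ(61): g is a generator iff g^(60/q) ≢ 1 for every such q.
g = 2: 2^30 ≡ 60; 2^20 ≡ 47; 2^12 ≡ 9 — none is 1, so 2 is a primitive root.
The smallest primitive root modulo 61 is 2.

2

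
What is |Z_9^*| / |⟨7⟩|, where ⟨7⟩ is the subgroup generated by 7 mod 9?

ord(7) | φ(9) = φ(3^2) = 3·(3−1) = 6 = 2 · 3.
Divisors of 6: 1, 2, 3, 6.
Check 7^d mod 9 for each divisor in increasing order:
7^1 ≡ 7
7^2 ≡ 4
7^3 ≡ 1
So ord_9(7) = 3, hence |⟨7⟩| = 3.
The index is φ(9) / ord(7) = 6 / 3 = 2.

2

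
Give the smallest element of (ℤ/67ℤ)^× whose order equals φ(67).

2

φ(67) = 67 − 1 = 66 = 2 · 3 · 11.
g is a primitive root iff g^(66/q) ≢ 1 (mod 67) for each prime q ∈ {2, 3, 11}.
g = 2: 2^33 ≡ 66; 2^22 ≡ 37; 2^6 ≡ 64 — none is 1, so 2 is a primitive root.
So 2 is the smallest generator of (Z/67Z)^×.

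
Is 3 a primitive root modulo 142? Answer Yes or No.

φ(142) = φ(2)·φ(71) = 1·70 = 70 = 2 · 5 · 7.
Test 3^(70/q) mod 142 for each prime factor q of 70:
3^35 ≡ 1 (mod 142)  [q = 2: ≡ 1 ✗]
3^14 ≡ 125 (mod 142)  [q = 5: ≢ 1 ✓]
3^10 ≡ 119 (mod 142)  [q = 7: ≢ 1 ✓]
The check at q = 2 fails, so 3 generates a proper subgroup.

No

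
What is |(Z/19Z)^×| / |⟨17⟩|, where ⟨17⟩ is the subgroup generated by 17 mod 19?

2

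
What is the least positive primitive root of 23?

5

φ(23) = 23 − 1 = 22 = 2 · 11.
g is a primitive root iff g^(22/q) ≢ 1 (mod 23) for each prime q ∈ {2, 11}.
g = 2: 2^11 ≡ 1 — hits 1, so not a primitive root.
g = 3: 3^11 ≡ 1 — hits 1, so not a primitive root.
g = 4: 4^11 ≡ 1 — hits 1, so not a primitive root.
g = 5: 5^11 ≡ 22; 5^2 ≡ 2 — none is 1, so 5 is a primitive root.
So 5 is the smallest generator of (Z/23Z)^×.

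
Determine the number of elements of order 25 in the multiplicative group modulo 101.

20

φ(101) = 101 − 1 = 100 = 2^2 · 5^2.
Since (Z/101Z)^× is cyclic of order 100, the number of elements of order d is φ(d) when d | 100 and 0 otherwise.
25 = 5^2 divides 100, and φ(25) = 20.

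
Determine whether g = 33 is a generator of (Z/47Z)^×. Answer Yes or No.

Yes

φ(47) = 47 − 1 = 46 = 2 · 23.
It suffices to check that the order of 33 is not a proper divisor of 46: compute 33^(46/q) for q ∈ {2, 23}.
33^23 ≡ 46 (mod 47)  [q = 2: ≢ 1 ✓]
33^2 ≡ 8 (mod 47)  [q = 23: ≢ 1 ✓]
None equal 1, so ord_47(33) = 46: 33 is a primitive root.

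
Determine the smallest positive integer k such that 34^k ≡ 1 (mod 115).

22

By Lagrange's theorem, ord_115(34) divides φ(115) = φ(5·23) = (5−1)·(23−1) = 4·22 = 88 = 2^3 · 11.
Divisors of 88: 1, 2, 4, 8, 11, 22, 44, 88.
Check 34^d mod 115 for each divisor in increasing order:
34^1 ≡ 34 (mod 115)
34^2 ≡ 6 (mod 115)
34^4 ≡ 36 (mod 115)
34^8 ≡ 31 (mod 115)
34^11 ≡ 114 (mod 115)
34^22 ≡ 1 (mod 115) ✓
So ord_115(34) = 22.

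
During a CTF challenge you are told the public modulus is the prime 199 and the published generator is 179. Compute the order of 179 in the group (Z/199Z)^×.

The order of 179 must divide φ(199) = 199 − 1 = 198 = 2 · 3^2 · 11.
Divisors of 198: 1, 2, 3, 6, 9, 11, 18, 22, 33, 66, 99, 198.
Check 179^d mod 199 for each divisor in increasing order:
179^1 ≡ 179 (mod 199)
179^2 ≡ 2 (mod 199)
179^3 ≡ 159 (mod 199)
179^6 ≡ 8 (mod 199)
179^9 ≡ 78 (mod 199)
179^11 ≡ 156 (mod 199)
179^18 ≡ 114 (mod 199)
179^22 ≡ 58 (mod 199)
179^33 ≡ 93 (mod 199)
179^66 ≡ 92 (mod 199)
179^99 ≡ 198 (mod 199)
179^198 ≡ 1 (mod 199) ✓
Hence ord(179) = 198.

198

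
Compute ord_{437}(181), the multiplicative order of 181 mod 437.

The order of 181 must divide φ(437) = φ(19·23) = (19−1)·(23−1) = 18·22 = 396 = 2^2 · 3^2 · 11.
Divisors of 396: 1, 2, 3, 4, 6, 9, 11, 12, 18, 22, 33, 36, 44, 66, 99, 132, 198, 396.
Test each divisor d:
181^1 ≡ 181
181^2 ≡ 423
181^3 ≡ 88
181^4 ≡ 196
181^6 ≡ 315
181^9 ≡ 189
181^11 ≡ 413
181^12 ≡ 26
181^18 ≡ 324
181^22 ≡ 139
181^33 ≡ 160
181^36 ≡ 96
181^44 ≡ 93
181^66 ≡ 254
181^99 ≡ 436
181^132 ≡ 277
181^198 ≡ 1
Therefore the multiplicative order of 181 modulo 437 is 198.

198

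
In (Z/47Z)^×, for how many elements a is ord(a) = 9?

0

φ(47) = 47 − 1 = 46 = 2 · 23.
Since (Z/47Z)^× is cyclic of order 46, the number of elements of order d is φ(d) when d | 46 and 0 otherwise.
Here 46 is not a multiple of 9, so there are no elements of order 9.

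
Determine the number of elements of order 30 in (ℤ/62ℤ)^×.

8

φ(62) = φ(2)·φ(31) = 1·30 = 30 = 2 · 3 · 5.
Since (Z/62Z)^× is cyclic of order 30, the number of elements of order d is φ(d) when d | 30 and 0 otherwise.
30 = 2 · 3 · 5 divides 30, and φ(30) = 8.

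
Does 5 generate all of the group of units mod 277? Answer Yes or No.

Yes

φ(277) = 277 − 1 = 276 = 2^2 · 3 · 23.
Test 5^(276/q) mod 277 for each prime factor q of 276:
5^138 ≡ 276 (mod 277)  [q = 2: ≢ 1 ✓]
5^92 ≡ 116 (mod 277)  [q = 3: ≢ 1 ✓]
5^12 ≡ 27 (mod 277)  [q = 23: ≢ 1 ✓]
All checks pass, so 5 has order 276 and is a primitive root modulo 277.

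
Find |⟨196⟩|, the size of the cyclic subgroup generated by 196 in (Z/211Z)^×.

The order of 196 must divide φ(211) = 211 − 1 = 210 = 2 · 3 · 5 · 7.
Divisors of 210: 1, 2, 3, 5, 6, 7, 10, 14, 15, 21, 30, 35, 42, 70, 105, 210.
Check 196^d mod 211 for each divisor in increasing order:
196^1 ≡ 196 (mod 211)
196^2 ≡ 14 (mod 211)
196^3 ≡ 1 (mod 211) ✓
So ord_211(196) = 3.

3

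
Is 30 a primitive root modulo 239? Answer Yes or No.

No

φ(239) = 239 − 1 = 238 = 2 · 7 · 17.
It suffices to check that the order of 30 is not a proper divisor of 238: compute 30^(238/q) for q ∈ {2, 7, 17}.
30^119 ≡ 1 (mod 239)  [q = 2: ≡ 1 ✗]
30^34 ≡ 100 (mod 239)  [q = 7: ≢ 1 ✓]
30^14 ≡ 101 (mod 239)  [q = 17: ≢ 1 ✓]
The check at q = 2 fails, so 30 generates a proper subgroup.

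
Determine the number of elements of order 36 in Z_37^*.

12

φ(37) = 37 − 1 = 36 = 2^2 · 3^2.
In a cyclic group of order 36, there are φ(d) elements of order d for each divisor d of 36, and zero for non-divisors.
36 = 2^2 · 3^2 divides 36, and φ(36) = 12.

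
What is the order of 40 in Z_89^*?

44

ord(40) | φ(89) = 89 − 1 = 88 = 2^3 · 11.
Divisors of 88: 1, 2, 4, 8, 11, 22, 44, 88.
Evaluate successive powers at the divisors of 88:
40^1 ≡ 40 (mod 89)
40^2 ≡ 87 (mod 89)
40^4 ≡ 4 (mod 89)
40^8 ≡ 16 (mod 89)
40^11 ≡ 55 (mod 89)
40^22 ≡ 88 (mod 89)
40^44 ≡ 1 (mod 89) ✓
Therefore the multiplicative order of 40 modulo 89 is 44.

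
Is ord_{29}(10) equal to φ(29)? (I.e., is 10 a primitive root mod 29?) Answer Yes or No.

φ(29) = 29 − 1 = 28 = 2^2 · 7.
10 is a primitive root mod 29 iff 10^(φ(29)/q) ≢ 1 for every prime q | φ(29), i.e. q ∈ {2, 7}.
10^14 ≡ 28 (mod 29)  [q = 2: ≢ 1 ✓]
10^4 ≡ 24 (mod 29)  [q = 7: ≢ 1 ✓]
None equal 1, so ord_29(10) = 28: 10 is a primitive root.

Yes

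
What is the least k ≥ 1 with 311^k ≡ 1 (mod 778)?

194

Since 311 ∈ (Z/778Z)^×, its order divides φ(778) = φ(2)·φ(389) = 1·388 = 388 = 2^2 · 97.
Divisors of 388: 1, 2, 4, 97, 194, 388.
Check 311^d mod 778 for each divisor in increasing order:
311^1 ≡ 311 (mod 778)
311^2 ≡ 249 (mod 778)
311^4 ≡ 539 (mod 778)
311^97 ≡ 777 (mod 778)
311^194 ≡ 1 (mod 778) ✓
Hence ord(311) = 194.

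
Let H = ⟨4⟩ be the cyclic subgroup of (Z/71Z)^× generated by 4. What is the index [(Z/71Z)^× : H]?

Since 4 ∈ (Z/71Z)^×, its order divides φ(71) = 71 − 1 = 70 = 2 · 5 · 7.
Divisors of 70: 1, 2, 5, 7, 10, 14, 35, 70.
Evaluate successive powers at the divisors of 70:
4^1 ≡ 4 (mod 71)
4^2 ≡ 16 (mod 71)
4^5 ≡ 30 (mod 71)
4^7 ≡ 54 (mod 71)
4^10 ≡ 48 (mod 71)
4^14 ≡ 5 (mod 71)
4^35 ≡ 1 (mod 71) ✓
So ord_71(4) = 35, hence |⟨4⟩| = 35.
The index is φ(71) / ord(4) = 70 / 35 = 2.

2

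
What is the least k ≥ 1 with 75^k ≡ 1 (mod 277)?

By Lagrange's theorem, ord_277(75) divides φ(277) = 277 − 1 = 276 = 2^2 · 3 · 23.
Divisors of 276: 1, 2, 3, 4, 6, 12, 23, 46, 69, 92, 138, 276.
Evaluate successive powers at the divisors of 276:
75^1 ≡ 75 (mod 277)
75^2 ≡ 85 (mod 277)
75^3 ≡ 4 (mod 277)
75^4 ≡ 23 (mod 277)
75^6 ≡ 16 (mod 277)
75^12 ≡ 256 (mod 277)
75^23 ≡ 161 (mod 277)
75^46 ≡ 160 (mod 277)
75^69 ≡ 276 (mod 277)
75^92 ≡ 116 (mod 277)
75^138 ≡ 1 (mod 277) ✓
So ord_277(75) = 138.

138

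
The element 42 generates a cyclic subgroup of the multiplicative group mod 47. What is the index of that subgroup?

2

ord(42) | φ(47) = 47 − 1 = 46 = 2 · 23.
Divisors of 46: 1, 2, 23, 46.
Evaluate successive powers at the divisors of 46:
42^1 ≡ 42 (mod 47)
42^2 ≡ 25 (mod 47)
42^23 ≡ 1 (mod 47) ✓
So ord_47(42) = 23, hence |⟨42⟩| = 23.
[(Z/47Z)^× : ⟨42⟩] = 46/23 = 2.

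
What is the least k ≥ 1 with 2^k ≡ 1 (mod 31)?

5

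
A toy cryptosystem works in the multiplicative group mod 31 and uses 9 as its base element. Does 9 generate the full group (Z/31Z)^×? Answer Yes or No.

No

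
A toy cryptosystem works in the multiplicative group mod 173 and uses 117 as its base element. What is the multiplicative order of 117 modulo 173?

43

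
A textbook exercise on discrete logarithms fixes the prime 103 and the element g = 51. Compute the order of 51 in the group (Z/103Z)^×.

102

Since 51 ∈ (Z/103Z)^×, its order divides φ(103) = 103 − 1 = 102 = 2 · 3 · 17.
Divisors of 102: 1, 2, 3, 6, 17, 34, 51, 102.
Compute 51^d (mod 103) for the divisors d until we hit 1:
51^1 ≡ 51 (mod 103)
51^2 ≡ 26 (mod 103)
51^3 ≡ 90 (mod 103)
51^6 ≡ 66 (mod 103)
51^17 ≡ 57 (mod 103)
51^34 ≡ 56 (mod 103)
51^51 ≡ 102 (mod 103)
51^102 ≡ 1 (mod 103) ✓
So ord_103(51) = 102.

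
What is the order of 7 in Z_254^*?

The order of 7 must divide φ(254) = φ(2)·φ(127) = 1·126 = 126 = 2 · 3^2 · 7.
Divisors of 126: 1, 2, 3, 6, 7, 9, 14, 18, 21, 42, 63, 126.
Evaluate successive powers at the divisors of 126:
7^1 ≡ 7 (mod 254)
7^2 ≡ 49 (mod 254)
7^3 ≡ 89 (mod 254)
7^6 ≡ 47 (mod 254)
7^7 ≡ 75 (mod 254)
7^9 ≡ 119 (mod 254)
7^14 ≡ 37 (mod 254)
7^18 ≡ 191 (mod 254)
7^21 ≡ 235 (mod 254)
7^42 ≡ 107 (mod 254)
7^63 ≡ 253 (mod 254)
7^126 ≡ 1 (mod 254) ✓
The smallest such exponent is 126, so the order of 7 is 126.

126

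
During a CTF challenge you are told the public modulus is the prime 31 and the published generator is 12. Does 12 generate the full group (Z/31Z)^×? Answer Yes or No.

Yes

φ(31) = 31 − 1 = 30 = 2 · 3 · 5.
Test 12^(30/q) mod 31 for each prime factor q of 30:
12^15 ≡ 30 (mod 31)  [q = 2: ≢ 1 ✓]
12^10 ≡ 25 (mod 31)  [q = 3: ≢ 1 ✓]
12^6 ≡ 2 (mod 31)  [q = 5: ≢ 1 ✓]
All checks pass, so 12 has order 30 and is a primitive root modulo 31.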